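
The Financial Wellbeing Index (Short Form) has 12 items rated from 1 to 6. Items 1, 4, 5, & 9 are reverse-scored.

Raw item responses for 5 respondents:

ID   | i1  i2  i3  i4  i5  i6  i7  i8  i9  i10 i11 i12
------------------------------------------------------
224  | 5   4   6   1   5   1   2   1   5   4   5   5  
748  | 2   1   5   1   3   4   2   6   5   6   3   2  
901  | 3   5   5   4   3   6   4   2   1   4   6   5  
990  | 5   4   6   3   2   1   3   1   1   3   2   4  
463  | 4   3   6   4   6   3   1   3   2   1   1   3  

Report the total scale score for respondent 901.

54

Respondent 901 raw: 3, 5, 5, 4, 3, 6, 4, 2, 1, 4, 6, 5.
Reverse-coded (reverse-coded value = 7 − response):
  item 1: 7 − 3 = 4
  item 2: 5
  item 3: 5
  item 4: 7 − 4 = 3
  item 5: 7 − 3 = 4
  item 6: 6
  item 7: 4
  item 8: 2
  item 9: 7 − 1 = 6
  item 10: 4
  item 11: 6
  item 12: 5
Sum = 4 + 5 + 5 + 3 + 4 + 6 + 4 + 2 + 6 + 4 + 6 + 5 = 54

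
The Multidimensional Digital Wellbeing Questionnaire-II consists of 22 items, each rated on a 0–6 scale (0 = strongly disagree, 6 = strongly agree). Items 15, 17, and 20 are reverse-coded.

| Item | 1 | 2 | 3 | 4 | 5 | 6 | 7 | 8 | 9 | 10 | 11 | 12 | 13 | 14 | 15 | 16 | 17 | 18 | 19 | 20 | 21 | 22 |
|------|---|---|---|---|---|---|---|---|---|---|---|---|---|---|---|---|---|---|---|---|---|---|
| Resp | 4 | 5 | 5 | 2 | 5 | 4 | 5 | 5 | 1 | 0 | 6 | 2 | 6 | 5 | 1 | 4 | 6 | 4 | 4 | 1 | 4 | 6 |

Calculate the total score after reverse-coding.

Apply reverse scoring (reversed = (0+6) − raw = 6 − raw):
  item 15: 6 − 1 = 5
  item 17: 6 − 6 = 0
  item 20: 6 − 1 = 5
After reverse-coding: 4, 5, 5, 2, 5, 4, 5, 5, 1, 0, 6, 2, 6, 5, 5, 4, 0, 4, 4, 5, 4, 6
Total = 4 + 5 + 5 + 2 + 5 + 4 + 5 + 5 + 1 + 0 + 6 + 2 + 6 + 5 + 5 + 4 + 0 + 4 + 4 + 5 + 4 + 6 = 87

87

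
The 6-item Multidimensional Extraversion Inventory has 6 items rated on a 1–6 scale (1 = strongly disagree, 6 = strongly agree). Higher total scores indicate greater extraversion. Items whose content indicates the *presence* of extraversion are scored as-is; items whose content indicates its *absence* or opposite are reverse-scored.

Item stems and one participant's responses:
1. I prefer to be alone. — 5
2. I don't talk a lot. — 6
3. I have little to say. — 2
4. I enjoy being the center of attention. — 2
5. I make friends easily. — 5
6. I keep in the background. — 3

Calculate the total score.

Items 1, 2, 3, 6 describe the absence/opposite of extraversion → reverse-score.
on a 1–6 scale, reversed = 7 − raw.
  item 1: 7 − 5 = 2
  item 2: 7 − 6 = 1
  item 3: 7 − 2 = 5
  item 4: 2
  item 5: 5
  item 6: 7 − 3 = 4
Total = 2 + 1 + 5 + 2 + 5 + 4 = 19

19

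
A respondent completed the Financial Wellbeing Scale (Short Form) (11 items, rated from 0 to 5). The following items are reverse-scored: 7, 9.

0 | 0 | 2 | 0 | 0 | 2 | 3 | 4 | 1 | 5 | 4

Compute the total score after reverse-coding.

Reverse-coded items (reverse-coded value = 5 − response):
  item 7: 5 − 3 = 2
  item 9: 5 − 1 = 4
After reverse-coding: 0, 0, 2, 0, 0, 2, 2, 4, 4, 5, 4
Total = 0 + 0 + 2 + 0 + 0 + 2 + 2 + 4 + 4 + 5 + 4 = 23

23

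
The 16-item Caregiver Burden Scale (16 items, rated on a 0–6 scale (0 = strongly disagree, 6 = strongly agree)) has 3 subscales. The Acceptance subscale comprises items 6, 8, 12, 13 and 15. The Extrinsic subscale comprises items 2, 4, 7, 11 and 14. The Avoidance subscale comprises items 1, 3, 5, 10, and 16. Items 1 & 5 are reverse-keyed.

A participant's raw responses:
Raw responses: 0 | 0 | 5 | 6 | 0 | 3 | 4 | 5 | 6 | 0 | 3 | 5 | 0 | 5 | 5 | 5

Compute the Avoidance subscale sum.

Avoidance items: 1, 3, 5, 10, 16.
Of these, items 1 and 5 are reverse-keyed; reverse-coded value = 6 − response.
  item 1: 6 − 0 = 6
  item 3: 5
  item 5: 6 − 0 = 6
  item 10: 0
  item 16: 5
Sum = 6 + 5 + 6 + 0 + 5 = 22

22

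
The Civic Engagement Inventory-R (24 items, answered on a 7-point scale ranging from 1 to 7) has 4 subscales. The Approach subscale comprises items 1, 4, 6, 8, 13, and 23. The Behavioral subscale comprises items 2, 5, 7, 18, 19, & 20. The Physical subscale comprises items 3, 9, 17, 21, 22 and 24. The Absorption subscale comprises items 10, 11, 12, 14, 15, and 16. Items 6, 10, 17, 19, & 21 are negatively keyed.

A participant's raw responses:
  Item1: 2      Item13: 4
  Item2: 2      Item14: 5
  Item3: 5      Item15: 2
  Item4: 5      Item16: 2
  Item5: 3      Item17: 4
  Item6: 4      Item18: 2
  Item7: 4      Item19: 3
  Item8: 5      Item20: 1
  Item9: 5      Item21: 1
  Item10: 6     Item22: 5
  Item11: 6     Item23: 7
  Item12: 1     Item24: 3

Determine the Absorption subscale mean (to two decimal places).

Absorption items: 10, 11, 12, 14, 15, 16.
Of these, item 10 is negatively keyed; reverse-coded value = 8 − response.
  item 10: 8 − 6 = 2
  item 11: 6
  item 12: 1
  item 14: 5
  item 15: 2
  item 16: 2
Sum = 2 + 6 + 1 + 5 + 2 + 2 = 18
Mean = 18 / 6 = 3.00

3.00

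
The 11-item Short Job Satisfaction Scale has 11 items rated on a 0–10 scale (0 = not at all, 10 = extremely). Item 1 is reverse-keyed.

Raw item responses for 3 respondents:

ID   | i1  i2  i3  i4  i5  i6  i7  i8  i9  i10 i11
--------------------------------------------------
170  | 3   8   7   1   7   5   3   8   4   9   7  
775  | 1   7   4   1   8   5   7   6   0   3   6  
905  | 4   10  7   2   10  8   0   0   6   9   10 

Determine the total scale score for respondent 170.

66

Respondent 170 raw: 3, 8, 7, 1, 7, 5, 3, 8, 4, 9, 7.
Reverse-coded (reversed = (0+10) − raw = 10 − raw):
  item 1: 10 − 3 = 7
  item 2: 8
  item 3: 7
  item 4: 1
  item 5: 7
  item 6: 5
  item 7: 3
  item 8: 8
  item 9: 4
  item 10: 9
  item 11: 7
Sum = 7 + 8 + 7 + 1 + 7 + 5 + 3 + 8 + 4 + 9 + 7 = 66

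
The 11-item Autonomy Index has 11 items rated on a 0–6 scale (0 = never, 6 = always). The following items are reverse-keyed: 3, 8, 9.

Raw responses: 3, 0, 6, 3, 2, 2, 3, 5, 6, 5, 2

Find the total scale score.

21

Apply reverse scoring (on a 0–6 scale, reversed = 6 − raw):
  item 3: 6 − 6 = 0
  item 8: 6 − 5 = 1
  item 9: 6 − 6 = 0
Scored responses: 3, 0, 0, 3, 2, 2, 3, 1, 0, 5, 2
Total = 3 + 0 + 0 + 3 + 2 + 2 + 3 + 1 + 0 + 5 + 2 = 21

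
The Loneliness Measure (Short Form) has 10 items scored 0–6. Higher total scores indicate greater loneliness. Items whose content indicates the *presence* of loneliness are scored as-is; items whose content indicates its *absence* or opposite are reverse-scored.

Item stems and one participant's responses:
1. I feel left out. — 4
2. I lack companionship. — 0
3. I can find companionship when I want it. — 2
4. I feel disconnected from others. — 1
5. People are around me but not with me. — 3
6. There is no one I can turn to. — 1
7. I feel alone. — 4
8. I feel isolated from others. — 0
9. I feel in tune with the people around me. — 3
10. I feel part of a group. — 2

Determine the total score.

Items 3, 9, 10 describe the absence/opposite of loneliness → reverse-score.
on a 0–6 scale, reversed = 6 − raw.
  item 1: 4
  item 2: 0
  item 3: 6 − 2 = 4
  item 4: 1
  item 5: 3
  item 6: 1
  item 7: 4
  item 8: 0
  item 9: 6 − 3 = 3
  item 10: 6 − 2 = 4
Total = 4 + 0 + 4 + 1 + 3 + 1 + 4 + 0 + 3 + 4 = 24

24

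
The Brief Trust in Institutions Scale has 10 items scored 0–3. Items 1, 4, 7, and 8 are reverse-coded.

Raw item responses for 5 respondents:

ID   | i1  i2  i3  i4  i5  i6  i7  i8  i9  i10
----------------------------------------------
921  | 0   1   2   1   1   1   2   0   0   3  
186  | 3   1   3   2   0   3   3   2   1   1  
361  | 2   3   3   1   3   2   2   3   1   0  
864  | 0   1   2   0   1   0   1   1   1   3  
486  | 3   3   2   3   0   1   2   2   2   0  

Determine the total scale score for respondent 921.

Respondent 921 raw: 0, 1, 2, 1, 1, 1, 2, 0, 0, 3.
Reverse-coded (reverse-coded value = 3 − response):
  item 1: 3 − 0 = 3
  item 2: 1
  item 3: 2
  item 4: 3 − 1 = 2
  item 5: 1
  item 6: 1
  item 7: 3 − 2 = 1
  item 8: 3 − 0 = 3
  item 9: 0
  item 10: 3
Sum = 3 + 1 + 2 + 2 + 1 + 1 + 1 + 3 + 0 + 3 = 17

17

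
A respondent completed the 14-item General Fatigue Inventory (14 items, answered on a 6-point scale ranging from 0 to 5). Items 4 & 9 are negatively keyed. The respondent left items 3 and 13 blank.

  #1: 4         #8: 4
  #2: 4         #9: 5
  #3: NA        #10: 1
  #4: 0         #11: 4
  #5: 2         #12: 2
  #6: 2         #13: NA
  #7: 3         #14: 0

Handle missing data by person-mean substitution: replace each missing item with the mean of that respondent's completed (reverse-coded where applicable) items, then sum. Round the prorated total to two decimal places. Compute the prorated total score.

Reverse-coded (reverse-coded value = 5 − response):
  item 4: 5 − 0 = 5
  item 9: 5 − 5 = 0
Completed scored items (12 of 14): 4, 4, 5, 2, 2, 3, 4, 0, 1, 4, 2, 0; sum = 31.
Person mean = 31 / 12 ≈ 2.5833
Prorated total = (31 / 12) × 14 = 36.17 (to 2 dp)

36.17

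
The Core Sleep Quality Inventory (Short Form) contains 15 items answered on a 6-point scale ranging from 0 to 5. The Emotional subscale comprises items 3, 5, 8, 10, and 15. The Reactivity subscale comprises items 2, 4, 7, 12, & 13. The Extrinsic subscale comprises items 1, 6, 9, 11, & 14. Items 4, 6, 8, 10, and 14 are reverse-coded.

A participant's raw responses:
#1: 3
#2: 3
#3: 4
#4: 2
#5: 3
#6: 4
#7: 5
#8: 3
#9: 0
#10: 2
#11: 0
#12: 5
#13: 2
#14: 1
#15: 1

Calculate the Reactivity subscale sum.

Reactivity items: 2, 4, 7, 12, 13.
Of these, item 4 is reverse-coded; reversed = (0+5) − raw = 5 − raw.
  item 2: 3
  item 4: 5 − 2 = 3
  item 7: 5
  item 12: 5
  item 13: 2
Sum = 3 + 3 + 5 + 5 + 2 = 18

18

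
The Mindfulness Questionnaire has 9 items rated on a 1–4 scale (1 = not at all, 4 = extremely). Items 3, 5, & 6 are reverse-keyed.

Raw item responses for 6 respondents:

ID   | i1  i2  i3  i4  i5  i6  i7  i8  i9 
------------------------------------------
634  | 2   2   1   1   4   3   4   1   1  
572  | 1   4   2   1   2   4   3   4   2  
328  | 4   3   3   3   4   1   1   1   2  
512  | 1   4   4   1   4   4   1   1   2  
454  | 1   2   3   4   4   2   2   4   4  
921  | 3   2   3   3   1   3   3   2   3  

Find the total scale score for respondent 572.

22

Respondent 572 raw: 1, 4, 2, 1, 2, 4, 3, 4, 2.
Reverse-coded (reverse-coded value = 5 − response):
  item 1: 1
  item 2: 4
  item 3: 5 − 2 = 3
  item 4: 1
  item 5: 5 − 2 = 3
  item 6: 5 − 4 = 1
  item 7: 3
  item 8: 4
  item 9: 2
Sum = 1 + 4 + 3 + 1 + 3 + 1 + 3 + 4 + 2 = 22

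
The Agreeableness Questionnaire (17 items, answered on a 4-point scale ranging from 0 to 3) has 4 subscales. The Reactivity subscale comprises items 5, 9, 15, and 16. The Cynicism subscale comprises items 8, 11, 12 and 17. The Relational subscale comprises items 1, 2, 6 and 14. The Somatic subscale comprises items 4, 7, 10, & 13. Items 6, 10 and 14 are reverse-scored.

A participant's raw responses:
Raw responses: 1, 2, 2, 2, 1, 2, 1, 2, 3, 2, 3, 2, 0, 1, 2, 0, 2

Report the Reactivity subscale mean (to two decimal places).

Reactivity items: 5, 9, 15, 16.
  item 5: 1
  item 9: 3
  item 15: 2
  item 16: 0
Sum = 1 + 3 + 2 + 0 = 6
Mean = 6 / 4 = 1.50

1.50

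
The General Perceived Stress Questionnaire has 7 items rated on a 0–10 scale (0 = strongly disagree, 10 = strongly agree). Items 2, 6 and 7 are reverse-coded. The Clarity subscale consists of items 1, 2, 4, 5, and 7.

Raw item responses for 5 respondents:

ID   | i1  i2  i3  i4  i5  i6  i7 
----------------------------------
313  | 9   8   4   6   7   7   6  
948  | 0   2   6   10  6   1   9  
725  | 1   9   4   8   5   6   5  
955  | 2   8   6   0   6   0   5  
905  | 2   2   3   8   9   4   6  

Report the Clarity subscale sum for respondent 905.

Respondent 905 raw: 2, 2, 3, 8, 9, 4, 6.
Clarity items: 1, 2, 4, 5, 7.
Reverse-coded (reversed = (0+10) − raw = 10 − raw):
  item 1: 2
  item 2: 10 − 2 = 8
  item 4: 8
  item 5: 9
  item 7: 10 − 6 = 4
Sum = 2 + 8 + 8 + 9 + 4 = 31

31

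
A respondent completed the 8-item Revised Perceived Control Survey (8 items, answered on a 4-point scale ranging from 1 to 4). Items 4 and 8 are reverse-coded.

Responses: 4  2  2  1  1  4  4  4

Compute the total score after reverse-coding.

Reverse-coded items (on a 1–4 scale, reversed = 5 − raw):
  item 4: 5 − 1 = 4
  item 8: 5 − 4 = 1
After reverse-coding: 4, 2, 2, 4, 1, 4, 4, 1
Total = 4 + 2 + 2 + 4 + 1 + 4 + 4 + 1 = 22

22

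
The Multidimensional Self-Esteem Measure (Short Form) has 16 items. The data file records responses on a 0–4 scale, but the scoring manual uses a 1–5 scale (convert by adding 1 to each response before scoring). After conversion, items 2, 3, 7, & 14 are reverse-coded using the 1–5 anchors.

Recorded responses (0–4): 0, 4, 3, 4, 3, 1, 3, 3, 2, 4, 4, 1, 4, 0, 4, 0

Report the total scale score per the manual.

Convert to 1–5: 1, 5, 4, 5, 4, 2, 4, 4, 3, 5, 5, 2, 5, 1, 5, 1
Reverse-coded (on a 1–5 scale, reversed = 6 − raw):
  item 2: 6 − 5 = 1
  item 3: 6 − 4 = 2
  item 7: 6 − 4 = 2
  item 14: 6 − 1 = 5
Scored: 1, 1, 2, 5, 4, 2, 2, 4, 3, 5, 5, 2, 5, 5, 5, 1
Total = 52

52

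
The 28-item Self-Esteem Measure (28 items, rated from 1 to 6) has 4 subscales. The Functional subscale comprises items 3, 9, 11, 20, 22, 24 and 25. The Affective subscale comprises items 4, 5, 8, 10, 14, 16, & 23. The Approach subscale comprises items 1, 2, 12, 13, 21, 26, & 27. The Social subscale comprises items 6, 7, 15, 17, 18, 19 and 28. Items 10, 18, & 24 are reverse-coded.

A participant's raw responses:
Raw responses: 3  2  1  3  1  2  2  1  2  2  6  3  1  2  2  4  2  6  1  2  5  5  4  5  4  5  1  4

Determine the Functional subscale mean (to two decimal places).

Functional items: 3, 9, 11, 20, 22, 24, 25.
Of these, item 24 is reverse-coded; on a 1–6 scale, reversed = 7 − raw.
  item 3: 1
  item 9: 2
  item 11: 6
  item 20: 2
  item 22: 5
  item 24: 7 − 5 = 2
  item 25: 4
Sum = 1 + 2 + 6 + 2 + 5 + 2 + 4 = 22
Mean = 22 / 7 = 3.14

3.14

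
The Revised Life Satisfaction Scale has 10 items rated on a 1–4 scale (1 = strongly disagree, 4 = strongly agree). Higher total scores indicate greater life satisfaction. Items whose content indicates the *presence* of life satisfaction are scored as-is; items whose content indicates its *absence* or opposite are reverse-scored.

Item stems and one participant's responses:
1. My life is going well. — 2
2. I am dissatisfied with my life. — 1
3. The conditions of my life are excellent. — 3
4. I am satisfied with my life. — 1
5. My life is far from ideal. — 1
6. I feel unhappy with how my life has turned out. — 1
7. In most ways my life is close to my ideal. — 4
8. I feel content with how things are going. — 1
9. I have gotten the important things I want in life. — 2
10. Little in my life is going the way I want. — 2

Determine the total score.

Items 2, 5, 6, 10 describe the absence/opposite of life satisfaction → reverse-score.
reversed = (1+4) − raw = 5 − raw.
  item 1: 2
  item 2: 5 − 1 = 4
  item 3: 3
  item 4: 1
  item 5: 5 − 1 = 4
  item 6: 5 − 1 = 4
  item 7: 4
  item 8: 1
  item 9: 2
  item 10: 5 − 2 = 3
Total = 2 + 4 + 3 + 1 + 4 + 4 + 4 + 1 + 2 + 3 = 28

28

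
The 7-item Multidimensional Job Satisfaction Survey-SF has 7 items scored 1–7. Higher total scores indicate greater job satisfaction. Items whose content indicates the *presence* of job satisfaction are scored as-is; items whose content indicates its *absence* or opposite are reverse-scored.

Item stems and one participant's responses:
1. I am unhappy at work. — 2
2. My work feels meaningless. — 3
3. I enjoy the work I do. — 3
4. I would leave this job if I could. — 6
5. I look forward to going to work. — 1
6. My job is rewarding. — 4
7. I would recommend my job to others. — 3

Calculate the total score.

Items 1, 2, 4 describe the absence/opposite of job satisfaction → reverse-score.
on a 1–7 scale, reversed = 8 − raw.
  item 1: 8 − 2 = 6
  item 2: 8 − 3 = 5
  item 3: 3
  item 4: 8 − 6 = 2
  item 5: 1
  item 6: 4
  item 7: 3
Total = 6 + 5 + 3 + 2 + 1 + 4 + 3 = 24

24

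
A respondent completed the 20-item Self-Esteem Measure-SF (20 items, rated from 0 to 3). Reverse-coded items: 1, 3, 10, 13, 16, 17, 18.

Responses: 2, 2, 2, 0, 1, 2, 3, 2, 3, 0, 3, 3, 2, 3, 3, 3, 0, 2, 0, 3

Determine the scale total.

Apply reverse scoring (reverse-coded value = 3 − response):
  item 1: 3 − 2 = 1
  item 3: 3 − 2 = 1
  item 10: 3 − 0 = 3
  item 13: 3 − 2 = 1
  item 16: 3 − 3 = 0
  item 17: 3 − 0 = 3
  item 18: 3 − 2 = 1
Scored items: 1, 2, 1, 0, 1, 2, 3, 2, 3, 3, 3, 3, 1, 3, 3, 0, 3, 1, 0, 3
Total = 1 + 2 + 1 + 0 + 1 + 2 + 3 + 2 + 3 + 3 + 3 + 3 + 1 + 3 + 3 + 0 + 3 + 1 + 0 + 3 = 38

38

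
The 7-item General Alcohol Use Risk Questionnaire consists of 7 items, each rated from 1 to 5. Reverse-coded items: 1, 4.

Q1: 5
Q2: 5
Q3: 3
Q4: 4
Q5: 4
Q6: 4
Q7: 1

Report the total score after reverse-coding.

Reversing items 1 & 4 with 6 − raw:
Total = (6−5) + 5 + 3 + (6−4) + 4 + 4 + 1
      = 1 + 5 + 3 + 2 + 4 + 4 + 1 = 20

20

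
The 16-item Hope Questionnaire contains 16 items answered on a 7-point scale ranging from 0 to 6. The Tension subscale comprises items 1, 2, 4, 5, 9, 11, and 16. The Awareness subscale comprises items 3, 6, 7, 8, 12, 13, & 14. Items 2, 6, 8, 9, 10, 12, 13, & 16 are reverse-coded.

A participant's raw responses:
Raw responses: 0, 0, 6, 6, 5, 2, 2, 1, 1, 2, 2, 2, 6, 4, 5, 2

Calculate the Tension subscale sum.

28

Tension items: 1, 2, 4, 5, 9, 11, 16.
Of these, items 2, 9, and 16 are reverse-coded; reversed = (0+6) − raw = 6 − raw.
  item 1: 0
  item 2: 6 − 0 = 6
  item 4: 6
  item 5: 5
  item 9: 6 − 1 = 5
  item 11: 2
  item 16: 6 − 2 = 4
Sum = 0 + 6 + 6 + 5 + 5 + 2 + 4 = 28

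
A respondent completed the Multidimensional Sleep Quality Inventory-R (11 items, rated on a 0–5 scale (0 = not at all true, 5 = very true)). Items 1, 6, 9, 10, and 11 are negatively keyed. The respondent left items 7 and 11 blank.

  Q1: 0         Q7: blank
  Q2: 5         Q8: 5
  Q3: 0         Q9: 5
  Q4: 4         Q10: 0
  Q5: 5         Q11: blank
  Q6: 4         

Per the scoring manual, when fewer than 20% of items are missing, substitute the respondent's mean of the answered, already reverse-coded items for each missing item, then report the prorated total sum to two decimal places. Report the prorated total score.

Reverse-coded (reversed = (0+5) − raw = 5 − raw):
  item 1: 5 − 0 = 5
  item 6: 5 − 4 = 1
  item 9: 5 − 5 = 0
  item 10: 5 − 0 = 5
Completed scored items (9 of 11): 5, 5, 0, 4, 5, 1, 5, 0, 5; sum = 30.
Person mean = 30 / 9 ≈ 3.3333
Prorated total = (30 / 9) × 11 = 36.67 (to 2 dp)

36.67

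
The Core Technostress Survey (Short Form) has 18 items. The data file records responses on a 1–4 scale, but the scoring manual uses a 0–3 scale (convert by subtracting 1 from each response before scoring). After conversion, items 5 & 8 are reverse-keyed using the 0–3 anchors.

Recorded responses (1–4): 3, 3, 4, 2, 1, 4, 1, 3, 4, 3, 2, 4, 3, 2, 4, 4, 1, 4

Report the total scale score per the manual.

36

Convert to 0–3: 2, 2, 3, 1, 0, 3, 0, 2, 3, 2, 1, 3, 2, 1, 3, 3, 0, 3
Reverse-coded (reversed = (0+3) − raw = 3 − raw):
  item 5: 3 − 0 = 3
  item 8: 3 − 2 = 1
Scored: 2, 2, 3, 1, 3, 3, 0, 1, 3, 2, 1, 3, 2, 1, 3, 3, 0, 3
Total = 36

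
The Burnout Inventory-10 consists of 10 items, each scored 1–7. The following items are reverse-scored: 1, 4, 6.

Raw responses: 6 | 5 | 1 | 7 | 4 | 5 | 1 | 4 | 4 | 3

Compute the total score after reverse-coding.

28

Apply reverse scoring (reverse-coded value = 8 − response):
  item 1: 8 − 6 = 2
  item 4: 8 − 7 = 1
  item 6: 8 − 5 = 3
Scored responses: 2, 5, 1, 1, 4, 3, 1, 4, 4, 3
Total = 2 + 5 + 1 + 1 + 4 + 3 + 1 + 4 + 4 + 3 = 28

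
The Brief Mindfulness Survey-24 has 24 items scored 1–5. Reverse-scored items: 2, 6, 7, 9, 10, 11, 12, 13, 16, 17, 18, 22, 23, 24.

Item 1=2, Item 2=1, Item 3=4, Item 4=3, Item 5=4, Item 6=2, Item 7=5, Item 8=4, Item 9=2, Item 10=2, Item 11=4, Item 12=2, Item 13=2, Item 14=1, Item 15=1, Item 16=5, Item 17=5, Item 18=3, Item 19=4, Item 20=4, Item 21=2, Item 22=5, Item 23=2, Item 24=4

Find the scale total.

Reversing items 2, 6, 7, 9, 10, 11, 12, 13, 16, 17, 18, 22, 23, & 24 with 6 − raw:
Total = 2 + (6−1) + 4 + 3 + 4 + (6−2) + (6−5) + 4 + (6−2) + (6−2) + (6−4) + (6−2) + (6−2) + 1 + 1 + (6−5) + (6−5) + (6−3) + 4 + 4 + 2 + (6−5) + (6−2) + (6−4)
      = 2 + 5 + 4 + 3 + 4 + 4 + 1 + 4 + 4 + 4 + 2 + 4 + 4 + 1 + 1 + 1 + 1 + 3 + 4 + 4 + 2 + 1 + 4 + 2 = 69

69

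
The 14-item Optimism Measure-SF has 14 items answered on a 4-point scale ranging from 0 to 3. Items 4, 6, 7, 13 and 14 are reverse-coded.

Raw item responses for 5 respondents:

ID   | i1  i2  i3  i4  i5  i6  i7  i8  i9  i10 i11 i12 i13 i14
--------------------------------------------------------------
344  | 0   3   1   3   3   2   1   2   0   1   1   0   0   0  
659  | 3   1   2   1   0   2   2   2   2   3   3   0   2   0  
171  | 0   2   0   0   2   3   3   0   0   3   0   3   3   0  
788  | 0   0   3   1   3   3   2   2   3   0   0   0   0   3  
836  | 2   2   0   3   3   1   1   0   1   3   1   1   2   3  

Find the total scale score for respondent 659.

24

Respondent 659 raw: 3, 1, 2, 1, 0, 2, 2, 2, 2, 3, 3, 0, 2, 0.
Reverse-coded (reversed = (0+3) − raw = 3 − raw):
  item 1: 3
  item 2: 1
  item 3: 2
  item 4: 3 − 1 = 2
  item 5: 0
  item 6: 3 − 2 = 1
  item 7: 3 − 2 = 1
  item 8: 2
  item 9: 2
  item 10: 3
  item 11: 3
  item 12: 0
  item 13: 3 − 2 = 1
  item 14: 3 − 0 = 3
Sum = 3 + 1 + 2 + 2 + 0 + 1 + 1 + 2 + 2 + 3 + 3 + 0 + 1 + 3 = 24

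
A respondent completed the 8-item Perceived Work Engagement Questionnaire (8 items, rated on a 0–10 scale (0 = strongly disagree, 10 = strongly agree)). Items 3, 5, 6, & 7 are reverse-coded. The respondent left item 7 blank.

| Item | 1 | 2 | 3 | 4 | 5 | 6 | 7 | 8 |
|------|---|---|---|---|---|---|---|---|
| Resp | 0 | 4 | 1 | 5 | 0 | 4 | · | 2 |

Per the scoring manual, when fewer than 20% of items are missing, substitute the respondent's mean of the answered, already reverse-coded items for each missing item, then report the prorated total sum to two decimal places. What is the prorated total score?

41.14

Reverse-coded (reverse-coded value = 10 − response):
  item 3: 10 − 1 = 9
  item 5: 10 − 0 = 10
  item 6: 10 − 4 = 6
Completed scored items (7 of 8): 0, 4, 9, 5, 10, 6, 2; sum = 36.
Person mean = 36 / 7 ≈ 5.1429
Prorated total = (36 / 7) × 8 = 41.14 (to 2 dp)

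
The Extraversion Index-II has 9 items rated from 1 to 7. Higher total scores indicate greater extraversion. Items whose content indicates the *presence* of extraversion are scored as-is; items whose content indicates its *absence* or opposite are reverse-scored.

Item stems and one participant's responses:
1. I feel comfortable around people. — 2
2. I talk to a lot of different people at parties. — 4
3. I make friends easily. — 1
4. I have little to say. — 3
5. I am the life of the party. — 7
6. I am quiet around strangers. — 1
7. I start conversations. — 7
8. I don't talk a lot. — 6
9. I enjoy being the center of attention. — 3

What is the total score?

Items 4, 6, 8 describe the absence/opposite of extraversion → reverse-score.
reversed = (1+7) − raw = 8 − raw.
  item 1: 2
  item 2: 4
  item 3: 1
  item 4: 8 − 3 = 5
  item 5: 7
  item 6: 8 − 1 = 7
  item 7: 7
  item 8: 8 − 6 = 2
  item 9: 3
Total = 2 + 4 + 1 + 5 + 7 + 7 + 7 + 2 + 3 = 38

38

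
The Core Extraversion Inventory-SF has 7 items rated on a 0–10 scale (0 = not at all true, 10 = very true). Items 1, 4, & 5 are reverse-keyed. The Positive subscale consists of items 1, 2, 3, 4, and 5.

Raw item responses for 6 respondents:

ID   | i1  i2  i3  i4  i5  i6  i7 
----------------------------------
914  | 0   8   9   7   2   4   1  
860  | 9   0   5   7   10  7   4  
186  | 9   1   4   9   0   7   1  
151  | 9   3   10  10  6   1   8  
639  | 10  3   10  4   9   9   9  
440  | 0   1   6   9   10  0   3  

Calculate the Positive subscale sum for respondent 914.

38

Respondent 914 raw: 0, 8, 9, 7, 2, 4, 1.
Positive items: 1, 2, 3, 4, 5.
Reverse-coded (reverse-coded value = 10 − response):
  item 1: 10 − 0 = 10
  item 2: 8
  item 3: 9
  item 4: 10 − 7 = 3
  item 5: 10 − 2 = 8
Sum = 10 + 8 + 9 + 3 + 8 = 38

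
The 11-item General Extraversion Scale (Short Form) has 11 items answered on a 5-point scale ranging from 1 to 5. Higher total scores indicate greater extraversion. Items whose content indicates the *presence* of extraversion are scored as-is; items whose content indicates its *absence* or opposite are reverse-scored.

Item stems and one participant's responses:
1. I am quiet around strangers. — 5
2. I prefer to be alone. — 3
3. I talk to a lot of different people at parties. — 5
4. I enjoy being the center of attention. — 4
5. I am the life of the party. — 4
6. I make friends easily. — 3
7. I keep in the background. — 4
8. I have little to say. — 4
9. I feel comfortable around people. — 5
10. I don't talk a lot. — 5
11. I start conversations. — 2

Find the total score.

32

Items 1, 2, 7, 8, 10 describe the absence/opposite of extraversion → reverse-score.
reversed = (1+5) − raw = 6 − raw.
  item 1: 6 − 5 = 1
  item 2: 6 − 3 = 3
  item 3: 5
  item 4: 4
  item 5: 4
  item 6: 3
  item 7: 6 − 4 = 2
  item 8: 6 − 4 = 2
  item 9: 5
  item 10: 6 − 5 = 1
  item 11: 2
Total = 1 + 3 + 5 + 4 + 4 + 3 + 2 + 2 + 5 + 1 + 2 = 32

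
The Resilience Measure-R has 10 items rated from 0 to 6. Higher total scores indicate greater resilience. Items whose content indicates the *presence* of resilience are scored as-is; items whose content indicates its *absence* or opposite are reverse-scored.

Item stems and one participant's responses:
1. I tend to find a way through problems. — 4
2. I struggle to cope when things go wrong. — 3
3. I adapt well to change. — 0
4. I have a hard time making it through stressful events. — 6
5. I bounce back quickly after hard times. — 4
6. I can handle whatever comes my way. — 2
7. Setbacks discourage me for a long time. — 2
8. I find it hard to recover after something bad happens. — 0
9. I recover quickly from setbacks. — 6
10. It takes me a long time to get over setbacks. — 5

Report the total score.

30

Items 2, 4, 7, 8, 10 describe the absence/opposite of resilience → reverse-score.
reverse-coded value = 6 − response.
  item 1: 4
  item 2: 6 − 3 = 3
  item 3: 0
  item 4: 6 − 6 = 0
  item 5: 4
  item 6: 2
  item 7: 6 − 2 = 4
  item 8: 6 − 0 = 6
  item 9: 6
  item 10: 6 − 5 = 1
Total = 4 + 3 + 0 + 0 + 4 + 2 + 4 + 6 + 6 + 1 = 30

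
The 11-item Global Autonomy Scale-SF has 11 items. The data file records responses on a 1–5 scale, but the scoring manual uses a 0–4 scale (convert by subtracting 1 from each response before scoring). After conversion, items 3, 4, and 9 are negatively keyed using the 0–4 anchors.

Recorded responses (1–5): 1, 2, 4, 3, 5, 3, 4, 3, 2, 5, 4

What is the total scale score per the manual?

Convert to 0–4: 0, 1, 3, 2, 4, 2, 3, 2, 1, 4, 3
Reverse-coded (on a 0–4 scale, reversed = 4 − raw):
  item 3: 4 − 3 = 1
  item 4: 4 − 2 = 2
  item 9: 4 − 1 = 3
Scored: 0, 1, 1, 2, 4, 2, 3, 2, 3, 4, 3
Total = 25

25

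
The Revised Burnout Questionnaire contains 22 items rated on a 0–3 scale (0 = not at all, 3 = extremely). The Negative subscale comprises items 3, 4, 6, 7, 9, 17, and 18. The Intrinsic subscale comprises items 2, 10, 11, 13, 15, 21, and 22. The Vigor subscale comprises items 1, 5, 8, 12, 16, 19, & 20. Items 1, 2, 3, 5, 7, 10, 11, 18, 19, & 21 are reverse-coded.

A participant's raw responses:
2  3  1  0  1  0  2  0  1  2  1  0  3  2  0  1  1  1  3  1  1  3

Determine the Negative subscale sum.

Negative items: 3, 4, 6, 7, 9, 17, 18.
Of these, items 3, 7, & 18 are reverse-coded; reversed = (0+3) − raw = 3 − raw.
  item 3: 3 − 1 = 2
  item 4: 0
  item 6: 0
  item 7: 3 − 2 = 1
  item 9: 1
  item 17: 1
  item 18: 3 − 1 = 2
Sum = 2 + 0 + 0 + 1 + 1 + 1 + 2 = 7

7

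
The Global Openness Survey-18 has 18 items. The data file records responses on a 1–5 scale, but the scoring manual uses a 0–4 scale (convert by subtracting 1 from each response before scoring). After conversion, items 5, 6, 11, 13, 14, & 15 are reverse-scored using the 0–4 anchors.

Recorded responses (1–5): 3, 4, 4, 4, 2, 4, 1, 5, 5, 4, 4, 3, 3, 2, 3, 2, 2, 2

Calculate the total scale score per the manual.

Convert to 0–4: 2, 3, 3, 3, 1, 3, 0, 4, 4, 3, 3, 2, 2, 1, 2, 1, 1, 1
Reverse-coded (reversed = (0+4) − raw = 4 − raw):
  item 5: 4 − 1 = 3
  item 6: 4 − 3 = 1
  item 11: 4 − 3 = 1
  item 13: 4 − 2 = 2
  item 14: 4 − 1 = 3
  item 15: 4 − 2 = 2
Scored: 2, 3, 3, 3, 3, 1, 0, 4, 4, 3, 1, 2, 2, 3, 2, 1, 1, 1
Total = 39

39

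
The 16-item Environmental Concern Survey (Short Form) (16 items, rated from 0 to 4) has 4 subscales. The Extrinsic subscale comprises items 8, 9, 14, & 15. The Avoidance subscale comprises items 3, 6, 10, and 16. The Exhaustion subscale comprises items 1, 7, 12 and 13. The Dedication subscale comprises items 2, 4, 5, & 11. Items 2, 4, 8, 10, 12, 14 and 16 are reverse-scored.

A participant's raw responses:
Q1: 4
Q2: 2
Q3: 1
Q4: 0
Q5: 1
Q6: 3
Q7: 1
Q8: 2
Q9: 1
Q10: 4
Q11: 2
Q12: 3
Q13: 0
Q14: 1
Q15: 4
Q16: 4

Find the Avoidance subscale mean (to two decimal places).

Avoidance items: 3, 6, 10, 16.
Of these, items 10 and 16 are reverse-scored; reversed = (0+4) − raw = 4 − raw.
  item 3: 1
  item 6: 3
  item 10: 4 − 4 = 0
  item 16: 4 − 4 = 0
Sum = 1 + 3 + 0 + 0 = 4
Mean = 4 / 4 = 1.00

1.00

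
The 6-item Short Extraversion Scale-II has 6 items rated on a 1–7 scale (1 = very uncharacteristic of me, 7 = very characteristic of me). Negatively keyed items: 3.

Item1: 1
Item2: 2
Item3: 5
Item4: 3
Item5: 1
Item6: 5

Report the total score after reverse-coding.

Raw sum = 17. Negatively keyed items: 3; their raw sum = 5.
Each reversal replaces raw with 8 − raw, changing the total by 8 − 2·raw per item.
Total = 17 + 1·8 − 2·5 = 17 + 8 − 10 = 15

15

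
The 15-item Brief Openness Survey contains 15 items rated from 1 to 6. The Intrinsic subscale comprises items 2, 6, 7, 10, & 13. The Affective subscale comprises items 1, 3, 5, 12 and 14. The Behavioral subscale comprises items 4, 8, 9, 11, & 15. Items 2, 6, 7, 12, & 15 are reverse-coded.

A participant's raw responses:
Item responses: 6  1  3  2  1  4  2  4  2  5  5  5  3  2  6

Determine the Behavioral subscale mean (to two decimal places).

2.80

Behavioral items: 4, 8, 9, 11, 15.
Of these, item 15 is reverse-coded; reversed = (1+6) − raw = 7 − raw.
  item 4: 2
  item 8: 4
  item 9: 2
  item 11: 5
  item 15: 7 − 6 = 1
Sum = 2 + 4 + 2 + 5 + 1 = 14
Mean = 14 / 5 = 2.80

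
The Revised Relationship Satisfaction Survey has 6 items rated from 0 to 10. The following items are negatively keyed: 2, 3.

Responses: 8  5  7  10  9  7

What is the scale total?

Reversing items 2 and 3 with 10 − raw:
Total = 8 + (10−5) + (10−7) + 10 + 9 + 7
      = 8 + 5 + 3 + 10 + 9 + 7 = 42

42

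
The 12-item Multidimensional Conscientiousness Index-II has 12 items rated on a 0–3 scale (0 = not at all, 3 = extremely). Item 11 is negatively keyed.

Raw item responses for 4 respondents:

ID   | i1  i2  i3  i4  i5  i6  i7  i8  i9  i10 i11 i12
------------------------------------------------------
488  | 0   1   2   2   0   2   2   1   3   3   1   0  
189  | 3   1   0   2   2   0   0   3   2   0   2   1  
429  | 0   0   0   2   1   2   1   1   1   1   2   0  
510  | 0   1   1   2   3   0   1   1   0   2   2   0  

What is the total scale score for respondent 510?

Respondent 510 raw: 0, 1, 1, 2, 3, 0, 1, 1, 0, 2, 2, 0.
Reverse-coded (reverse-coded value = 3 − response):
  item 1: 0
  item 2: 1
  item 3: 1
  item 4: 2
  item 5: 3
  item 6: 0
  item 7: 1
  item 8: 1
  item 9: 0
  item 10: 2
  item 11: 3 − 2 = 1
  item 12: 0
Sum = 0 + 1 + 1 + 2 + 3 + 0 + 1 + 1 + 0 + 2 + 1 + 0 = 12

12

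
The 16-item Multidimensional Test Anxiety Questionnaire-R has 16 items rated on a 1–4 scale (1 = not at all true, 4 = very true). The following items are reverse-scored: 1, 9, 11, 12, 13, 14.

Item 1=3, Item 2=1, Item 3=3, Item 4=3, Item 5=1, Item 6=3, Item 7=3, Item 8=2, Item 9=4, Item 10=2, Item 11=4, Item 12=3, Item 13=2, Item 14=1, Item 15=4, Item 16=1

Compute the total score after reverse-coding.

36

Reversing items 1, 9, 11, 12, 13 and 14 with 5 − raw:
Total = (5−3) + 1 + 3 + 3 + 1 + 3 + 3 + 2 + (5−4) + 2 + (5−4) + (5−3) + (5−2) + (5−1) + 4 + 1
      = 2 + 1 + 3 + 3 + 1 + 3 + 3 + 2 + 1 + 2 + 1 + 2 + 3 + 4 + 4 + 1 = 36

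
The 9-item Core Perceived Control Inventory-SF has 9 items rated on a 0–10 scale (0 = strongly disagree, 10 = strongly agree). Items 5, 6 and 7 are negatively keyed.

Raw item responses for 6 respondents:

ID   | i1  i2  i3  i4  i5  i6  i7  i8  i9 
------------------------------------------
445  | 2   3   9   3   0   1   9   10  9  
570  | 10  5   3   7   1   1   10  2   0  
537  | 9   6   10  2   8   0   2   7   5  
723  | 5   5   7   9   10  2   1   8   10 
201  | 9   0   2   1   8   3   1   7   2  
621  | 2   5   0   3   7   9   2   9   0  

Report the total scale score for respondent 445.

56

Respondent 445 raw: 2, 3, 9, 3, 0, 1, 9, 10, 9.
Reverse-coded (reverse-coded value = 10 − response):
  item 1: 2
  item 2: 3
  item 3: 9
  item 4: 3
  item 5: 10 − 0 = 10
  item 6: 10 − 1 = 9
  item 7: 10 − 9 = 1
  item 8: 10
  item 9: 9
Sum = 2 + 3 + 9 + 3 + 10 + 9 + 1 + 10 + 9 = 56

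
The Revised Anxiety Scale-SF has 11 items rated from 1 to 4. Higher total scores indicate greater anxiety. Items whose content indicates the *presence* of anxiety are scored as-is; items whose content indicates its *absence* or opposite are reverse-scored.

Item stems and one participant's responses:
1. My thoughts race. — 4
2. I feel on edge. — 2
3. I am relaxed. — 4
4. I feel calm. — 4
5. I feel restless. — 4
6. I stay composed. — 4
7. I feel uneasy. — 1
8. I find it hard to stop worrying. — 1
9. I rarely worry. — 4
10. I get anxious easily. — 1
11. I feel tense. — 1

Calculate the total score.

18

Items 3, 4, 6, 9 describe the absence/opposite of anxiety → reverse-score.
on a 1–4 scale, reversed = 5 − raw.
  item 1: 4
  item 2: 2
  item 3: 5 − 4 = 1
  item 4: 5 − 4 = 1
  item 5: 4
  item 6: 5 − 4 = 1
  item 7: 1
  item 8: 1
  item 9: 5 − 4 = 1
  item 10: 1
  item 11: 1
Total = 4 + 2 + 1 + 1 + 4 + 1 + 1 + 1 + 1 + 1 + 1 = 18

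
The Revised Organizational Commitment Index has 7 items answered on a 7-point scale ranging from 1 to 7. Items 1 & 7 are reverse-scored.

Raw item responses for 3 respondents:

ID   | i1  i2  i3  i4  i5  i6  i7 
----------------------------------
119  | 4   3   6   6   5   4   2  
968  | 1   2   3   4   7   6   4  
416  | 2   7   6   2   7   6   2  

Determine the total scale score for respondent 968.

Respondent 968 raw: 1, 2, 3, 4, 7, 6, 4.
Reverse-coded (reversed = (1+7) − raw = 8 − raw):
  item 1: 8 − 1 = 7
  item 2: 2
  item 3: 3
  item 4: 4
  item 5: 7
  item 6: 6
  item 7: 8 − 4 = 4
Sum = 7 + 2 + 3 + 4 + 7 + 6 + 4 = 33

33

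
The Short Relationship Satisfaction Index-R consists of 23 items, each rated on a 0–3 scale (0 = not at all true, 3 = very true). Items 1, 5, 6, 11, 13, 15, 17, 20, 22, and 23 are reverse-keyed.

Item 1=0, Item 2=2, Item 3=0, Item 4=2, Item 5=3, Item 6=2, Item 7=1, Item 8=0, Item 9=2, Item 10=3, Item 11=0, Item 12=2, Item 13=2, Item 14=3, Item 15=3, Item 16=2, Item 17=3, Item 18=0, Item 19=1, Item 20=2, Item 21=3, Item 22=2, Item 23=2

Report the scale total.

32

Raw sum = 40. Reverse-keyed items: 1, 5, 6, 11, 13, 15, 17, 20, 22, 23; their raw sum = 19.
Each reversal replaces raw with 3 − raw, changing the total by 3 − 2·raw per item.
Total = 40 + 10·3 − 2·19 = 40 + 30 − 38 = 32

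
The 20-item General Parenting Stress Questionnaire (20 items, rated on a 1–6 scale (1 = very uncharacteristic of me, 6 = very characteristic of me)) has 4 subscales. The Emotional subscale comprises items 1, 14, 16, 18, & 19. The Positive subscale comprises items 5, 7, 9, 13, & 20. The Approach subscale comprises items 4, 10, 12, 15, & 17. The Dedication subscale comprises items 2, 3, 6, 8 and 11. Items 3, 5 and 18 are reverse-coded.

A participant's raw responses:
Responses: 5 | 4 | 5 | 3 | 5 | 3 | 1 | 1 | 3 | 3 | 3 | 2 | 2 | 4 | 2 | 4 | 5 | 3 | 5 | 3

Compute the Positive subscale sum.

Positive items: 5, 7, 9, 13, 20.
Of these, item 5 is reverse-coded; on a 1–6 scale, reversed = 7 − raw.
  item 5: 7 − 5 = 2
  item 7: 1
  item 9: 3
  item 13: 2
  item 20: 3
Sum = 2 + 1 + 3 + 2 + 3 = 11

11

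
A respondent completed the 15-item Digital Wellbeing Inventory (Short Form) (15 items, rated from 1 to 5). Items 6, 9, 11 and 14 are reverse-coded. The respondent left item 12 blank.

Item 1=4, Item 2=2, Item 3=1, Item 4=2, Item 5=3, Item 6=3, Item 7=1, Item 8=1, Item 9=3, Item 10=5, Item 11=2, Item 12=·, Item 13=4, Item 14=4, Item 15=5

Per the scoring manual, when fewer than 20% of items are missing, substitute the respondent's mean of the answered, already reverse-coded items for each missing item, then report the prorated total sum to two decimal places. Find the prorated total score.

Reverse-coded (on a 1–5 scale, reversed = 6 − raw):
  item 6: 6 − 3 = 3
  item 9: 6 − 3 = 3
  item 11: 6 − 2 = 4
  item 14: 6 − 4 = 2
Completed scored items (14 of 15): 4, 2, 1, 2, 3, 3, 1, 1, 3, 5, 4, 4, 2, 5; sum = 40.
Person mean = 40 / 14 ≈ 2.8571
Prorated total = (40 / 14) × 15 = 42.86 (to 2 dp)

42.86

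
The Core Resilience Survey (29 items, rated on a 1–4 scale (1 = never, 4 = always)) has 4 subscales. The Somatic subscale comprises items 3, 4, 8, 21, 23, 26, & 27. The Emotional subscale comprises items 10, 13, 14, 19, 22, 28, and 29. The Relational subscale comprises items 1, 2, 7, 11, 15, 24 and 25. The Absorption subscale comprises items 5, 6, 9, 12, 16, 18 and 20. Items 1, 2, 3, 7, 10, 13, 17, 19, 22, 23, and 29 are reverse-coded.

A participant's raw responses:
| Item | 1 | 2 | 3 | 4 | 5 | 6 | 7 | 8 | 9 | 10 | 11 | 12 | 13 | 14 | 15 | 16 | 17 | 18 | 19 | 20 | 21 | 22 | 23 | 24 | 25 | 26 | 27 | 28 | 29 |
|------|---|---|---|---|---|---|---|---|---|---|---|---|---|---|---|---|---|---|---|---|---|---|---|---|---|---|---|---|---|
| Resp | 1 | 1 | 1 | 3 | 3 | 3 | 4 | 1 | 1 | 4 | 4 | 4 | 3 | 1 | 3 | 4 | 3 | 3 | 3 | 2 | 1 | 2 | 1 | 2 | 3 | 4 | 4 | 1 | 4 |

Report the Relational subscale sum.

Relational items: 1, 2, 7, 11, 15, 24, 25.
Of these, items 1, 2, and 7 are reverse-coded; reversed = (1+4) − raw = 5 − raw.
  item 1: 5 − 1 = 4
  item 2: 5 − 1 = 4
  item 7: 5 − 4 = 1
  item 11: 4
  item 15: 3
  item 24: 2
  item 25: 3
Sum = 4 + 4 + 1 + 4 + 3 + 2 + 3 = 21

21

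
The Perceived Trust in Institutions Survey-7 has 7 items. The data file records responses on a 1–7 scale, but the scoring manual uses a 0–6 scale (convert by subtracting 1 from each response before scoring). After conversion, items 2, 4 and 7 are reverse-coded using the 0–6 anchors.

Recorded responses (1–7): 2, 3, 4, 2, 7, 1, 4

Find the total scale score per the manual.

Convert to 0–6: 1, 2, 3, 1, 6, 0, 3
Reverse-coded (reversed = (0+6) − raw = 6 − raw):
  item 2: 6 − 2 = 4
  item 4: 6 − 1 = 5
  item 7: 6 − 3 = 3
Scored: 1, 4, 3, 5, 6, 0, 3
Total = 22

22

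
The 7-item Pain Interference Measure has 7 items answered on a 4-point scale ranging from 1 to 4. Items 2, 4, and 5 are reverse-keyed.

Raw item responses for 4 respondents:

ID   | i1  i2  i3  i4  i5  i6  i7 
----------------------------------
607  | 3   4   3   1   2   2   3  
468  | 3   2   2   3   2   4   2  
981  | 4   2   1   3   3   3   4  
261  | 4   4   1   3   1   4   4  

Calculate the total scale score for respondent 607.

19

Respondent 607 raw: 3, 4, 3, 1, 2, 2, 3.
Reverse-coded (reversed = (1+4) − raw = 5 − raw):
  item 1: 3
  item 2: 5 − 4 = 1
  item 3: 3
  item 4: 5 − 1 = 4
  item 5: 5 − 2 = 3
  item 6: 2
  item 7: 3
Sum = 3 + 1 + 3 + 4 + 3 + 2 + 3 = 19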